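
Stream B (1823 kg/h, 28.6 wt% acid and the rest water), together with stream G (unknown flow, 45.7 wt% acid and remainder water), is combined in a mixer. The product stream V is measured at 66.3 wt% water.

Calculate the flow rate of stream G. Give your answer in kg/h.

Let G be the unknown flow. Total out = 1823 + G.
water balance: 1301.6 + 0.543·G = 0.663·(1823 + G)
(0.543 − 0.663)·G = 0.663×1823 − 1301.6 = -92.973
G = -92.973 / -0.120 = 774.77 kg/h

774.8 kg/h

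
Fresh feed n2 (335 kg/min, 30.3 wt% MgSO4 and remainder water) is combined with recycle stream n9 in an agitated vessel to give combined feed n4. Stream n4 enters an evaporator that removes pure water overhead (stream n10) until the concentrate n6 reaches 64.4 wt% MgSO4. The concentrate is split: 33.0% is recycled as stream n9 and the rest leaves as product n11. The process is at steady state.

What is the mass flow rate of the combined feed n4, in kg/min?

412.6 kg/min

Overall MgSO4 balance (none leaves overhead): MgSO4 in fresh feed = MgSO4 in product, i.e. 335×0.303 = (1−0.330)·n6·0.644.
n6 = 101.5/(0.644×0.670) = 235.25 kg/min.
Recycle n9 = 0.330×235.25 = 77.632 kg/min.
Combined feed n4 = 335 + 77.632 = 412.63 kg/min.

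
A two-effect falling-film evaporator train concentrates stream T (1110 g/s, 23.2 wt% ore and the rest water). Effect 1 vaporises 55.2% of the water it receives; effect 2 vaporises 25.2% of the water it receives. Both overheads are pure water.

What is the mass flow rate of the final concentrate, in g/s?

water in feed = 1110×0.768 = 852.48 g/s.
After stage 1: water left = (1−0.552)×852.48 = 381.91; stream total = 639.43 g/s.
After stage 2: water left = (1−0.252)×381.91 = 285.67; final concentrate = 543.19 g/s.

543.2 g/s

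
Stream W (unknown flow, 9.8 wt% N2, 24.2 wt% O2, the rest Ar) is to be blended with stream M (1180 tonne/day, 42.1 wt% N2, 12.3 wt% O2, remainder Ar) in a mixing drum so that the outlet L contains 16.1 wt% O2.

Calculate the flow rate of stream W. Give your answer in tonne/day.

553.6 tonne/day

Let W be the unknown flow. Total out = 1180 + W.
O2 balance: 145.14 + 0.242·W = 0.161·(1180 + W)
(0.242 − 0.161)·W = 0.161×1180 − 145.14 = 44.84
W = 44.84 / 0.081 = 553.58 tonne/day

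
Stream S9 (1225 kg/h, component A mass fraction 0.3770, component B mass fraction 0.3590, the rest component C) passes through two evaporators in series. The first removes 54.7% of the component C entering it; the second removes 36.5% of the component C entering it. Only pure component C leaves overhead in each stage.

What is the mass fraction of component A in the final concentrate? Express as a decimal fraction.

0.4643

component C in feed = 1225×0.264 = 323.4 kg/h.
After stage 1: component C left = (1−0.547)×323.4 = 146.5; stream total = 1048.1 kg/h.
After stage 2: component C left = (1−0.365)×146.5 = 93.028; final concentrate = 994.63 kg/h.
component A fraction = 461.82/994.63 = 0.4643.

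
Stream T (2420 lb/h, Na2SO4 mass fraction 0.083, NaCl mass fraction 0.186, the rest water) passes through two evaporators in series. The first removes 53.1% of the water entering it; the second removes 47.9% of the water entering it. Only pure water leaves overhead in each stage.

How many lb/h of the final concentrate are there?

1083 lb/h

water in feed = 2420×0.731 = 1769 lb/h.
After stage 1: water left = (1−0.531)×1769 = 829.67; stream total = 1480.7 lb/h.
After stage 2: water left = (1−0.479)×829.67 = 432.26; final concentrate = 1083.2 lb/h.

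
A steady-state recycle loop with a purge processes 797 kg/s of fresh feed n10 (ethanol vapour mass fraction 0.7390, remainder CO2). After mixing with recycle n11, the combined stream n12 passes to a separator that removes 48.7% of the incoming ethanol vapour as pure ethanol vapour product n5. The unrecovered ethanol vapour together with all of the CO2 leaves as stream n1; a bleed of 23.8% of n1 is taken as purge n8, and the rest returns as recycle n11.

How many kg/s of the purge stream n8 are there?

326.1 kg/s

CO2 enters only via n10 and leaves only via the purge: 797×0.261 = 0.238×(CO2 in n1), and the separator passes all CO2, so CO2 in n12 = CO2 in n1 = 874.02 kg/s.
ethanol vapour in n12: m_A = 797×0.739 + (1−0.238)·(1−0.487)·m_A, so m_A = 588.98/0.6091 = 966.98 kg/s.
n1 = (1−0.487)×966.98 + 874.02 = 1370.1 kg/s.
Purge n8 = 0.238×1370.1 = 326.08 kg/s.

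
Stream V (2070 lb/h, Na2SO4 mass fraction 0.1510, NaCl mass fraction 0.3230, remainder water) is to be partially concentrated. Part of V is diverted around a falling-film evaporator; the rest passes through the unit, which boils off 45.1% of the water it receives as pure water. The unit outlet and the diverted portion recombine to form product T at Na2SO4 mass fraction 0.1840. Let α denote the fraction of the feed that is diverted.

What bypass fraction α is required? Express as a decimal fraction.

0.244

All 2070×0.151 = 312.57 lb/h of Na2SO4 reaches T, so T = 312.57/0.184 = 1698.8 lb/h and vapour = 371.25 lb/h.
The evaporator receives (1−α)·2070 of feed at 0.526 water and removes 0.451 of that water:
0.451×0.526×(1−α)×2070 = 371.25
(1−α) = 371.25/491.06 = 0.7560;  α = 0.2440.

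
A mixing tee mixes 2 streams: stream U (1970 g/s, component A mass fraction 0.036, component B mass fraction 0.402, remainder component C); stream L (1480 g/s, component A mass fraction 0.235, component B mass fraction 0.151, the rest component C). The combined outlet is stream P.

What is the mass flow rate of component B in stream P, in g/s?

1015 g/s

component B out = component B in = 1970×0.402 + 1480×0.151 = 1015.4 g/s.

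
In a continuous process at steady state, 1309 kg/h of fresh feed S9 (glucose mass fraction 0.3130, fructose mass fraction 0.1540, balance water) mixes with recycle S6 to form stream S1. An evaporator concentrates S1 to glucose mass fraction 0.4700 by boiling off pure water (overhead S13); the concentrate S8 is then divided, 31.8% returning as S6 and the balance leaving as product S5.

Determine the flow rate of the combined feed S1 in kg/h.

Overall glucose balance (none leaves overhead): glucose in fresh feed = glucose in product, i.e. 1309×0.313 = (1−0.318)·S8·0.470.
S8 = 409.72/(0.470×0.682) = 1278.2 kg/h.
Recycle S6 = 0.318×1278.2 = 406.47 kg/h.
Combined feed S1 = 1309 + 406.47 = 1715.5 kg/h.

1715 kg/h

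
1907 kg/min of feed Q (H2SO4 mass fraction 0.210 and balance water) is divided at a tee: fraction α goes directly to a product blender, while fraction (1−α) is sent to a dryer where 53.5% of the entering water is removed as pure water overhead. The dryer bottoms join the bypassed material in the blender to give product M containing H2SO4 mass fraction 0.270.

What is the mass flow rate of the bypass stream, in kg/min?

904.3 kg/min

All 1907×0.210 = 400.47 kg/min of H2SO4 reaches M, so M = 400.47/0.270 = 1483.2 kg/min and vapour = 423.78 kg/min.
The evaporator receives (1−α)·1907 of feed at 0.790 water and removes 0.535 of that water:
0.535×0.790×(1−α)×1907 = 423.78
(1−α) = 423.78/805.99 = 0.5258;  α = 0.4742.
Bypass flow = 0.4742×1907 = 904.33 kg/min.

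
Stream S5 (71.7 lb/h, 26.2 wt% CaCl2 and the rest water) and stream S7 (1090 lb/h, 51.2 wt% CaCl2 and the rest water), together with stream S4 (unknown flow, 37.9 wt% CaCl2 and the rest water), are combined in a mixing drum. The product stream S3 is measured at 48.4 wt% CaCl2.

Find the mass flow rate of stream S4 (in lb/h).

Let S4 be the unknown flow. Total out = 1161.7 + S4.
CaCl2 balance: 576.87 + 0.379·S4 = 0.484·(1161.7 + S4)
(0.379 − 0.484)·S4 = 0.484×1161.7 − 576.87 = -14.603
S4 = -14.603 / -0.105 = 139.07 lb/h

139.1 lb/h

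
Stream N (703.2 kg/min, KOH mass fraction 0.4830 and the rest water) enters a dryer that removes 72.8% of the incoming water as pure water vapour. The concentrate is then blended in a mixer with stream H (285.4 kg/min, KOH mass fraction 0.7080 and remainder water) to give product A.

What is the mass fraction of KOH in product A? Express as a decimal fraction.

Vapour removed = 0.728×0.517×703.2 = 264.67 kg/min; concentrate = 438.53 kg/min.
KOH reaching the mixer = 339.65 (from concentrate) + 285.4×0.708 = 541.71 kg/min.
Product flow = 438.53 + 285.4 = 723.93 kg/min; KOH fraction = 0.7483.

0.7483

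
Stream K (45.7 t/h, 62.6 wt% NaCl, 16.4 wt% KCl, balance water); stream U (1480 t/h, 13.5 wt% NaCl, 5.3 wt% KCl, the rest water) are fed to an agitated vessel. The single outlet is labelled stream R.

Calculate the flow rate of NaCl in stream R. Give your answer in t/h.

228.4 t/h

NaCl out = NaCl in = 45.7×0.626 + 1480×0.135 = 228.41 t/h.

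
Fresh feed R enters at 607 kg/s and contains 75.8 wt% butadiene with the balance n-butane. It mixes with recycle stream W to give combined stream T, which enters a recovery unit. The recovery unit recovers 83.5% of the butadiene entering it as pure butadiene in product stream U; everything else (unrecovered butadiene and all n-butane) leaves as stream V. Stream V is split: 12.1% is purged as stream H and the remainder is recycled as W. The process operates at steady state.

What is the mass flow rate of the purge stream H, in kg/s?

157.6 kg/s

n-butane enters only via R and leaves only via the purge: 607×0.242 = 0.121×(n-butane in V), and the recovery unit passes all n-butane, so n-butane in T = n-butane in V = 1214 kg/s.
butadiene in T: m_A = 607×0.758 + (1−0.121)·(1−0.835)·m_A, so m_A = 460.11/0.8550 = 538.16 kg/s.
V = (1−0.835)×538.16 + 1214 = 1302.8 kg/s.
Purge H = 0.121×1302.8 = 157.64 kg/s.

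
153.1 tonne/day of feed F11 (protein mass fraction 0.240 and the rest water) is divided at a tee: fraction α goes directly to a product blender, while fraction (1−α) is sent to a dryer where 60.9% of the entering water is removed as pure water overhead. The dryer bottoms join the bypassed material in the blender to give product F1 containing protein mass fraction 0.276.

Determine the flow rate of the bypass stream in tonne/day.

110 tonne/day

All 153.1×0.240 = 36.744 tonne/day of protein reaches F1, so F1 = 36.744/0.276 = 133.13 tonne/day and vapour = 19.97 tonne/day.
The evaporator receives (1−α)·153.1 of feed at 0.760 water and removes 0.609 of that water:
0.609×0.760×(1−α)×153.1 = 19.97
(1−α) = 19.97/70.861 = 0.2818;  α = 0.7182.
Bypass flow = 0.7182×153.1 = 109.95 tonne/day.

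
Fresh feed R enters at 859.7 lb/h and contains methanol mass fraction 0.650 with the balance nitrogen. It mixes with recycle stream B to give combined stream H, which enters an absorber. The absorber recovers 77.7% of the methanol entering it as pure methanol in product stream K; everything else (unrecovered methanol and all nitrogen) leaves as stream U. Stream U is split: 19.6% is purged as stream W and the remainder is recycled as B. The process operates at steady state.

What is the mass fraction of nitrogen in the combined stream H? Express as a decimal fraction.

nitrogen enters only via R and leaves only via the purge: 859.7×0.350 = 0.196×(nitrogen in U), and the absorber passes all nitrogen, so nitrogen in H = nitrogen in U = 1535.2 lb/h.
methanol in H: m_A = 859.7×0.650 + (1−0.196)·(1−0.777)·m_A, so m_A = 558.81/0.8207 = 680.88 lb/h.
H = 680.88 + 1535.2 = 2216.1 lb/h.
nitrogen fraction in H = 1535.2/2216.1 = 0.693.

0.693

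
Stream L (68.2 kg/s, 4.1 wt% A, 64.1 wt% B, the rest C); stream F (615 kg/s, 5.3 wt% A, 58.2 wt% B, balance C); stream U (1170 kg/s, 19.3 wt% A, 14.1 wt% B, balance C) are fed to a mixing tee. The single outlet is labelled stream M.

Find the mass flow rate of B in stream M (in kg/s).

566.6 kg/s

B out = B in = 68.2×0.641 + 615×0.582 + 1170×0.141 = 566.62 kg/s.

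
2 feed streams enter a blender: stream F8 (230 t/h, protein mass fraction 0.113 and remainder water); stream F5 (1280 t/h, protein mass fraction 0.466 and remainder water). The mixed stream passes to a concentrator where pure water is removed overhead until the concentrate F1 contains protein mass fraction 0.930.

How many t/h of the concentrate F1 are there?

669.3 t/h

protein entering = 230×0.113 + 1280×0.466 = 622.47 t/h.
All protein reports to F1, so F1 = 622.47/0.930 = 669.32 t/h.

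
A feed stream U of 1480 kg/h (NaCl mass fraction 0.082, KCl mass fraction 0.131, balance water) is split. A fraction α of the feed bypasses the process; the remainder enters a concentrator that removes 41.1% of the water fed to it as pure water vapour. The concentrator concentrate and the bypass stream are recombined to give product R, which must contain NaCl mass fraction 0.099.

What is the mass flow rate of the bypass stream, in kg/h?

694.3 kg/h

All 1480×0.082 = 121.36 kg/h of NaCl reaches R, so R = 121.36/0.099 = 1225.9 kg/h and vapour = 254.14 kg/h.
The evaporator receives (1−α)·1480 of feed at 0.787 water and removes 0.411 of that water:
0.411×0.787×(1−α)×1480 = 254.14
(1−α) = 254.14/478.72 = 0.5309;  α = 0.4691.
Bypass flow = 0.4691×1480 = 694.3 kg/h.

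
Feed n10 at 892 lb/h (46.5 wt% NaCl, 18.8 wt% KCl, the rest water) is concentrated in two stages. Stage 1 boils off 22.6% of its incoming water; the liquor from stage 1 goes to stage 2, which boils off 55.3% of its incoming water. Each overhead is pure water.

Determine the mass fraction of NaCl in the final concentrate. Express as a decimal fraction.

0.602

water in feed = 892×0.347 = 309.52 lb/h.
After stage 1: water left = (1−0.226)×309.52 = 239.57; stream total = 822.05 lb/h.
After stage 2: water left = (1−0.553)×239.57 = 107.09; final concentrate = 689.56 lb/h.
NaCl fraction = 414.78/689.56 = 0.602.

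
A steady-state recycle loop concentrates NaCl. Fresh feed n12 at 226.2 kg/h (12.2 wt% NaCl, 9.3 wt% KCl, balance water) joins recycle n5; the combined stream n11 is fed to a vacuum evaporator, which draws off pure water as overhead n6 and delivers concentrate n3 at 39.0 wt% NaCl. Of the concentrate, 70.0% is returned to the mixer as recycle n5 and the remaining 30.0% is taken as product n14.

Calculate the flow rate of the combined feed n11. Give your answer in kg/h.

Overall NaCl balance (none leaves overhead): NaCl in fresh feed = NaCl in product, i.e. 226.2×0.122 = (1−0.700)·n3·0.390.
n3 = 27.596/(0.390×0.300) = 235.87 kg/h.
Recycle n5 = 0.700×235.87 = 165.11 kg/h.
Combined feed n11 = 226.2 + 165.11 = 391.31 kg/h.

391.3 kg/h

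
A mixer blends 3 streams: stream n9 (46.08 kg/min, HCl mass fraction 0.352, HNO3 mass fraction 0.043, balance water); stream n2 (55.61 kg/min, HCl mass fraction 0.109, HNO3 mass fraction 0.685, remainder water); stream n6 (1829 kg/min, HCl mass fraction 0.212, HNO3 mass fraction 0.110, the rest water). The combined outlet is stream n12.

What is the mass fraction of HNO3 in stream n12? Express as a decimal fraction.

Total flow out = 46.08 + 55.61 + 1829 = 1930.7 kg/min.
HNO3 in = 46.08×0.043 + 55.61×0.685 + 1829×0.110 = 241.26 kg/min.
HNO3 mass fraction in n12 = 241.26/1930.7 = 0.125.

0.125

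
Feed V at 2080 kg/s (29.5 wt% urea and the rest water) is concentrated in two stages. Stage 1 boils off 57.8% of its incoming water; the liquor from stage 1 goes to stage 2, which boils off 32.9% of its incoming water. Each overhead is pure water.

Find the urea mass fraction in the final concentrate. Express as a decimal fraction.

0.596

water in feed = 2080×0.705 = 1466.4 kg/s.
After stage 1: water left = (1−0.578)×1466.4 = 618.82; stream total = 1232.4 kg/s.
After stage 2: water left = (1−0.329)×618.82 = 415.23; final concentrate = 1028.8 kg/s.
urea fraction = 613.6/1028.8 = 0.596.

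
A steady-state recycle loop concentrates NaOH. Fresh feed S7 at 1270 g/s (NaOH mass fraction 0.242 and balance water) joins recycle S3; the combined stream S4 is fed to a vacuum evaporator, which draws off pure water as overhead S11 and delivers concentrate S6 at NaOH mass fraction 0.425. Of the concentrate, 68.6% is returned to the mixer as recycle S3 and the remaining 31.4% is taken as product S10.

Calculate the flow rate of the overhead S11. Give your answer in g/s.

546.8 g/s

Overall NaOH balance (none leaves overhead): NaOH in fresh feed = NaOH in product, i.e. 1270×0.242 = (1−0.686)·S6·0.425.
S6 = 307.34/(0.425×0.314) = 2303 g/s.
Recycle S3 = 0.686×2303 = 1579.9 g/s.
Combined feed S4 = 1270 + 1579.9 = 2849.9 g/s.
Overhead S11 = S4 − S6 = 2849.9 − 2303 = 546.85 g/s.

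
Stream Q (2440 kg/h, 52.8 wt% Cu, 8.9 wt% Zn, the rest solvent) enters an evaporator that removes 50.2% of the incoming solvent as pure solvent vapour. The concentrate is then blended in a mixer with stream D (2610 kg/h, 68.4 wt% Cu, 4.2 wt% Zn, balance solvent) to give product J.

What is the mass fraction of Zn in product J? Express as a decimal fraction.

Vapour removed = 0.502×0.383×2440 = 469.13 kg/h; concentrate = 1970.9 kg/h.
Zn reaching the mixer = 217.16 (from concentrate) + 2610×0.042 = 326.78 kg/h.
Product flow = 1970.9 + 2610 = 4580.9 kg/h; Zn fraction = 0.071.

0.071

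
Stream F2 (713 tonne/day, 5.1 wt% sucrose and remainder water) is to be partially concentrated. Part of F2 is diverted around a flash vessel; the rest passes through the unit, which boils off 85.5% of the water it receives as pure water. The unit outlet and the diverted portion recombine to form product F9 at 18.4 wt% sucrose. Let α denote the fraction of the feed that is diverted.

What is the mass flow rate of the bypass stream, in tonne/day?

77.83 tonne/day

All 713×0.051 = 36.363 tonne/day of sucrose reaches F9, so F9 = 36.363/0.184 = 197.62 tonne/day and vapour = 515.38 tonne/day.
The evaporator receives (1−α)·713 of feed at 0.949 water and removes 0.855 of that water:
0.855×0.949×(1−α)×713 = 515.38
(1−α) = 515.38/578.52 = 0.8908;  α = 0.1092.
Bypass flow = 0.1092×713 = 77.828 tonne/day.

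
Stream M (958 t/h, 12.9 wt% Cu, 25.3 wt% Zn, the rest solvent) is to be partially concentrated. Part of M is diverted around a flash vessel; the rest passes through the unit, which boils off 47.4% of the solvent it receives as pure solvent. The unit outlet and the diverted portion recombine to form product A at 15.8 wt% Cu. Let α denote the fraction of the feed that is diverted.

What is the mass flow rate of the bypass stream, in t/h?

All 958×0.129 = 123.58 t/h of Cu reaches A, so A = 123.58/0.158 = 782.16 t/h and vapour = 175.84 t/h.
The evaporator receives (1−α)·958 of feed at 0.618 solvent and removes 0.474 of that solvent:
0.474×0.618×(1−α)×958 = 175.84
(1−α) = 175.84/280.63 = 0.6266;  α = 0.3734.
Bypass flow = 0.3734×958 = 357.74 t/h.

357.7 t/h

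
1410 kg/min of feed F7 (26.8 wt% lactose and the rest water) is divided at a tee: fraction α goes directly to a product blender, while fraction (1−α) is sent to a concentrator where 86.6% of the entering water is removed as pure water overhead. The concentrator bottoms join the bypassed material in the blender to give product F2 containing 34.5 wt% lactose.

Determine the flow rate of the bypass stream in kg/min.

913.6 kg/min

All 1410×0.268 = 377.88 kg/min of lactose reaches F2, so F2 = 377.88/0.345 = 1095.3 kg/min and vapour = 314.7 kg/min.
The evaporator receives (1−α)·1410 of feed at 0.732 water and removes 0.866 of that water:
0.866×0.732×(1−α)×1410 = 314.7
(1−α) = 314.7/893.82 = 0.3521;  α = 0.6479.
Bypass flow = 0.6479×1410 = 913.57 kg/min.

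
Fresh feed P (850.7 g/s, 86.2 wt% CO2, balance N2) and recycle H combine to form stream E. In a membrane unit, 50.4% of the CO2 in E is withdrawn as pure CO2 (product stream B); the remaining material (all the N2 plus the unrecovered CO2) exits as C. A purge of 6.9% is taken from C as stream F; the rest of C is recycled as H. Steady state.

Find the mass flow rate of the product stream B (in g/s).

CO2 in E: m_A = 850.7×0.862 + (1−0.069)·(1−0.504)·m_A, so m_A = 733.3/0.5382 = 1362.5 g/s.
Product B = 0.504×1362.5 = 686.67 g/s.

686.7 g/s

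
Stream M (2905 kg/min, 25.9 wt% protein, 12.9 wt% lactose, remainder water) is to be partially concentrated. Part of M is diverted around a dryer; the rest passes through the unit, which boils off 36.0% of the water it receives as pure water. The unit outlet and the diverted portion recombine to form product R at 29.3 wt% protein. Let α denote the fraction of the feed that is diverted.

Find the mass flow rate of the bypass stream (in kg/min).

All 2905×0.259 = 752.39 kg/min of protein reaches R, so R = 752.39/0.293 = 2567.9 kg/min and vapour = 337.1 kg/min.
The evaporator receives (1−α)·2905 of feed at 0.612 water and removes 0.360 of that water:
0.360×0.612×(1−α)×2905 = 337.1
(1−α) = 337.1/640.03 = 0.5267;  α = 0.4733.
Bypass flow = 0.4733×2905 = 1375 kg/min.

1375 kg/min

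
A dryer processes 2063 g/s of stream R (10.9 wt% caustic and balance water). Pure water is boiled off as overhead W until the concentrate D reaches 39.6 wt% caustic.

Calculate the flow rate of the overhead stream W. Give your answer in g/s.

1495 g/s

caustic is conserved: 2063×0.109 = 224.87 g/s all reports to the concentrate.
Concentrate = 224.87/(target fraction) = 567.85 g/s.
Overhead = 2063 − 567.85 = 1495.2 g/s.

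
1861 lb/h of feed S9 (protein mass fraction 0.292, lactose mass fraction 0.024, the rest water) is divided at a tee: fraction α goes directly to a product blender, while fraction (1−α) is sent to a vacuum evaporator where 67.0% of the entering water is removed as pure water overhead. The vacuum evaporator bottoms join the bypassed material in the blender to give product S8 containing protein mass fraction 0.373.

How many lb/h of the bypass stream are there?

979.2 lb/h

All 1861×0.292 = 543.41 lb/h of protein reaches S8, so S8 = 543.41/0.373 = 1456.9 lb/h and vapour = 404.13 lb/h.
The evaporator receives (1−α)·1861 of feed at 0.684 water and removes 0.670 of that water:
0.670×0.684×(1−α)×1861 = 404.13
(1−α) = 404.13/852.86 = 0.4739;  α = 0.5261.
Bypass flow = 0.5261×1861 = 979.16 lb/h.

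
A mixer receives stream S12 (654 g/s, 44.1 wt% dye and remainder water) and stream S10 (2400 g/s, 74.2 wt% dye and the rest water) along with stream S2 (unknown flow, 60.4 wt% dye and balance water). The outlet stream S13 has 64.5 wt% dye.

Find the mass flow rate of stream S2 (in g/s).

Let S2 be the unknown flow. Total out = 3054 + S2.
dye balance: 2069.2 + 0.604·S2 = 0.645·(3054 + S2)
(0.604 − 0.645)·S2 = 0.645×3054 − 2069.2 = -99.384
S2 = -99.384 / -0.041 = 2424 g/s

2424 g/s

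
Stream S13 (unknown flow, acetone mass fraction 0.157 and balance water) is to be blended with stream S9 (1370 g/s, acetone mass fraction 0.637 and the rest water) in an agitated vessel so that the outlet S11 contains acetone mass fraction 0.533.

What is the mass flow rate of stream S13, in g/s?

378.9 g/s

Let S13 be the unknown flow. Total out = 1370 + S13.
acetone balance: 872.69 + 0.157·S13 = 0.533·(1370 + S13)
(0.157 − 0.533)·S13 = 0.533×1370 − 872.69 = -142.48
S13 = -142.48 / -0.376 = 378.94 g/s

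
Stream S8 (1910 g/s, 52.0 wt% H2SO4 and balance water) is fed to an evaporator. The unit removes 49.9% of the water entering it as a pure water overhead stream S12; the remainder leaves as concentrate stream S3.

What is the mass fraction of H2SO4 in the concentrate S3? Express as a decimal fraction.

0.684

H2SO4 is not removed: 1910×0.520 = 993.2 g/s of H2SO4 enters S3.
water entering = 1910×0.480 = 916.8 g/s; overhead removed = 0.499×916.8 = 457.48 g/s.
Concentrate = 1910 − 457.48 = 1452.5 g/s.
Mass fraction = 993.2/1452.5 = 0.684.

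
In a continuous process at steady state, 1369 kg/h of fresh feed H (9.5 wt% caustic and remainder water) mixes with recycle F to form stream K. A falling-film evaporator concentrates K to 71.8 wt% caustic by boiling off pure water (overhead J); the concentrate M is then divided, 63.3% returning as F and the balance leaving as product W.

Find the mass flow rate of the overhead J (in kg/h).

Overall caustic balance (none leaves overhead): caustic in fresh feed = caustic in product, i.e. 1369×0.095 = (1−0.633)·M·0.718.
M = 130.06/(0.718×0.367) = 493.56 kg/h.
Recycle F = 0.633×493.56 = 312.42 kg/h.
Combined feed K = 1369 + 312.42 = 1681.4 kg/h.
Overhead J = K − M = 1681.4 − 493.56 = 1187.9 kg/h.

1188 kg/h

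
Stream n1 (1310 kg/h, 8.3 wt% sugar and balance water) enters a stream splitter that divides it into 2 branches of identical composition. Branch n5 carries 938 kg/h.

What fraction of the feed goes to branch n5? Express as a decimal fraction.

Fraction to n5 = 938/1310 = 0.7160.

0.716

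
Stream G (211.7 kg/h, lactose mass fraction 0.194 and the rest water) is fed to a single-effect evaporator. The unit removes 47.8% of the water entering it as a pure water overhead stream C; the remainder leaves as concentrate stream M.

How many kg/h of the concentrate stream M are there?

water entering = 211.7×0.806 = 170.63 kg/h; overhead removed = 0.478×170.63 = 81.561 kg/h.
Concentrate = 211.7 − 81.561 = 130.14 kg/h.

130.1 kg/h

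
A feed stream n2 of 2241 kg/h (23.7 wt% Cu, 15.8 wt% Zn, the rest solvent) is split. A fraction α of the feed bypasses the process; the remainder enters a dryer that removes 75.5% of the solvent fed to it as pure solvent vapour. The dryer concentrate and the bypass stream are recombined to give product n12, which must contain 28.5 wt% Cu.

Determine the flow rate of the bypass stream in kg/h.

All 2241×0.237 = 531.12 kg/h of Cu reaches n12, so n12 = 531.12/0.285 = 1863.6 kg/h and vapour = 377.43 kg/h.
The evaporator receives (1−α)·2241 of feed at 0.605 solvent and removes 0.755 of that solvent:
0.755×0.605×(1−α)×2241 = 377.43
(1−α) = 377.43/1023.6 = 0.3687;  α = 0.6313.
Bypass flow = 0.6313×2241 = 1414.7 kg/h.

1415 kg/h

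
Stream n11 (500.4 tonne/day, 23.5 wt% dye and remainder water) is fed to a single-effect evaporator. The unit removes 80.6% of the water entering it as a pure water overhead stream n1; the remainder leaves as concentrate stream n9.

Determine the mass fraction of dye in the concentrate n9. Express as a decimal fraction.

dye is not removed: 500.4×0.235 = 117.59 tonne/day of dye enters n9.
water entering = 500.4×0.765 = 382.81 tonne/day; overhead removed = 0.806×382.81 = 308.54 tonne/day.
Concentrate = 500.4 − 308.54 = 191.86 tonne/day.
Mass fraction = 117.59/191.86 = 0.613.

0.613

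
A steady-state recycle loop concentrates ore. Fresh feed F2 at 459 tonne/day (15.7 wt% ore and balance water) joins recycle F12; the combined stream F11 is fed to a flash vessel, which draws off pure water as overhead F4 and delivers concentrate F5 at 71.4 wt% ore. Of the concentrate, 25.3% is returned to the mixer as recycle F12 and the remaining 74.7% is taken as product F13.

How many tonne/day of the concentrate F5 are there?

135.1 tonne/day

Overall ore balance (none leaves overhead): ore in fresh feed = ore in product, i.e. 459×0.157 = (1−0.253)·F5·0.714.
F5 = 72.063/(0.714×0.747) = 135.11 tonne/day.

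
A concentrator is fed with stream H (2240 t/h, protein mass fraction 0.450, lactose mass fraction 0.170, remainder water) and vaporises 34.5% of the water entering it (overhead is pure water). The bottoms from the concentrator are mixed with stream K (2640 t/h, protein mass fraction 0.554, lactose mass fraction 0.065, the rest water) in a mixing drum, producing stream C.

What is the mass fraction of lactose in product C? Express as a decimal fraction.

Vapour removed = 0.345×0.380×2240 = 293.66 t/h; concentrate = 1946.3 t/h.
lactose reaching the mixer = 380.8 (from concentrate) + 2640×0.065 = 552.4 t/h.
Product flow = 1946.3 + 2640 = 4586.3 t/h; lactose fraction = 0.120.

0.120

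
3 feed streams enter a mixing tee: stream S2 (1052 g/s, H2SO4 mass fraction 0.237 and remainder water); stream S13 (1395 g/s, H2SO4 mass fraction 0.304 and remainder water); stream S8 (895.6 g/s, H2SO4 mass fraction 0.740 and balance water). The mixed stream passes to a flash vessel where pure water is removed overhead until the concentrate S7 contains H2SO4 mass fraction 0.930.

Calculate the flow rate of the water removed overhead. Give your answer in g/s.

H2SO4 entering = 1052×0.237 + 1395×0.304 + 895.6×0.740 = 1336.1 g/s.
All H2SO4 reports to S7, so S7 = 1336.1/0.930 = 1436.7 g/s.
Total feed = 3342.6 g/s; overhead = 3342.6 − 1436.7 = 1905.9 g/s.

1906 g/s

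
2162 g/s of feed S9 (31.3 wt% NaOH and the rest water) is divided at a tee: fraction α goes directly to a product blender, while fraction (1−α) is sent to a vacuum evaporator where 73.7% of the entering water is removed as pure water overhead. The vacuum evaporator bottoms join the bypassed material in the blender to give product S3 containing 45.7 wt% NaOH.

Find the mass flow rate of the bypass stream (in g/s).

816.5 g/s

All 2162×0.313 = 676.71 g/s of NaOH reaches S3, so S3 = 676.71/0.457 = 1480.8 g/s and vapour = 681.24 g/s.
The evaporator receives (1−α)·2162 of feed at 0.687 water and removes 0.737 of that water:
0.737×0.687×(1−α)×2162 = 681.24
(1−α) = 681.24/1094.7 = 0.6223;  α = 0.3777.
Bypass flow = 0.3777×2162 = 816.52 g/s.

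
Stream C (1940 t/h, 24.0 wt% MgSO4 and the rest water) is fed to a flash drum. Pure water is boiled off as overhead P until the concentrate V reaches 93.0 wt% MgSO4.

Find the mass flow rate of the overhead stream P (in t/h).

MgSO4 is conserved: 1940×0.240 = 465.6 t/h all reports to the concentrate.
Concentrate = 465.6/(target fraction) = 500.65 t/h.
Overhead = 1940 − 500.65 = 1439.4 t/h.

1439 t/h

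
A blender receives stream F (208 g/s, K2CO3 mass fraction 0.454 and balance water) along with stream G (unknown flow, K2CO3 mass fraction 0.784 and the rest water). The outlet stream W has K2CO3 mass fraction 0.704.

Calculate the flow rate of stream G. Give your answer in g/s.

650 g/s

Let G be the unknown flow. Total out = 208 + G.
K2CO3 balance: 94.432 + 0.784·G = 0.704·(208 + G)
(0.784 − 0.704)·G = 0.704×208 − 94.432 = 52
G = 52 / 0.080 = 650 g/s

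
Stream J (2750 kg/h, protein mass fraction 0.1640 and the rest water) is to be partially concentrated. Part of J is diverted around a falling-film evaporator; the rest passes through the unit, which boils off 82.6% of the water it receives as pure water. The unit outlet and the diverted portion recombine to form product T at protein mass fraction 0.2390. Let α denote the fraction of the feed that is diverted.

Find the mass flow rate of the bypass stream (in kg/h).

All 2750×0.164 = 451 kg/h of protein reaches T, so T = 451/0.239 = 1887 kg/h and vapour = 862.97 kg/h.
The evaporator receives (1−α)·2750 of feed at 0.836 water and removes 0.826 of that water:
0.826×0.836×(1−α)×2750 = 862.97
(1−α) = 862.97/1899 = 0.4544;  α = 0.5456.
Bypass flow = 0.5456×2750 = 1500.3 kg/h.

1500 kg/h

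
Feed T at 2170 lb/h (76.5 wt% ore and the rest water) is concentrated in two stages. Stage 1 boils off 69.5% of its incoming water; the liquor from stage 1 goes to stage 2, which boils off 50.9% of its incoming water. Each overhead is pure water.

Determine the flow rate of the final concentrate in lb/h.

1736 lb/h

water in feed = 2170×0.235 = 509.95 lb/h.
After stage 1: water left = (1−0.695)×509.95 = 155.53; stream total = 1815.6 lb/h.
After stage 2: water left = (1−0.509)×155.53 = 76.368; final concentrate = 1736.4 lb/h.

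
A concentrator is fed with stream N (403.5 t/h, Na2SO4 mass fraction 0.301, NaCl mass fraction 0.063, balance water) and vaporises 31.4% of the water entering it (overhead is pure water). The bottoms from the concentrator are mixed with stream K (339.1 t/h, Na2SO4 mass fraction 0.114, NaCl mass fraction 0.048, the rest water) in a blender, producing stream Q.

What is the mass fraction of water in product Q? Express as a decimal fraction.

0.695

Vapour removed = 0.314×0.636×403.5 = 80.581 t/h; concentrate = 322.92 t/h.
water reaching the mixer = 176.05 (from concentrate) + 339.1×0.838 = 460.21 t/h.
Product flow = 322.92 + 339.1 = 662.02 t/h; water fraction = 0.695.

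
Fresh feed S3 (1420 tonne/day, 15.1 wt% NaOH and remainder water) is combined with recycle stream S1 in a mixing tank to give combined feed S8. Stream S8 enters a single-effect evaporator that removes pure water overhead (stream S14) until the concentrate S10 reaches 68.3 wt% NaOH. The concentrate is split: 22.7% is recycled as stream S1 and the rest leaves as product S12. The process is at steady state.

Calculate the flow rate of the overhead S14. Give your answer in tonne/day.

Overall NaOH balance (none leaves overhead): NaOH in fresh feed = NaOH in product, i.e. 1420×0.151 = (1−0.227)·S10·0.683.
S10 = 214.42/(0.683×0.773) = 406.13 tonne/day.
Recycle S1 = 0.227×406.13 = 92.192 tonne/day.
Combined feed S8 = 1420 + 92.192 = 1512.2 tonne/day.
Overhead S14 = S8 − S10 = 1512.2 − 406.13 = 1106.1 tonne/day.

1106 tonne/day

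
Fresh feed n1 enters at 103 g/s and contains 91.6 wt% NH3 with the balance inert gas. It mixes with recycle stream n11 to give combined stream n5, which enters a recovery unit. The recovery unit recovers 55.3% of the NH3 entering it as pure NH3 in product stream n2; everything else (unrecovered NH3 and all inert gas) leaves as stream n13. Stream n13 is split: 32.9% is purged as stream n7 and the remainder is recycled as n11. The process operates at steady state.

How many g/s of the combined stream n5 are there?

161.1 g/s

inert gas enters only via n1 and leaves only via the purge: 103×0.084 = 0.329×(inert gas in n13), and the recovery unit passes all inert gas, so inert gas in n5 = inert gas in n13 = 26.298 g/s.
NH3 in n5: m_A = 103×0.916 + (1−0.329)·(1−0.553)·m_A, so m_A = 94.348/0.7001 = 134.77 g/s.
n5 = 134.77 + 26.298 = 161.07 g/s.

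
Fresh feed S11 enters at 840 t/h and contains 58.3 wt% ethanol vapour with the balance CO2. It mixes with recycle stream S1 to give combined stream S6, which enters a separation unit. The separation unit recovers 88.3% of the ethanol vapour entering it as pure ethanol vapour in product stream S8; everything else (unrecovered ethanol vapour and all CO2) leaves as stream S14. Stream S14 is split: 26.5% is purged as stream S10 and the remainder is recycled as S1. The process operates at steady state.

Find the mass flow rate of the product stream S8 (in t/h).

ethanol vapour in S6: m_A = 840×0.583 + (1−0.265)·(1−0.883)·m_A, so m_A = 489.72/0.9140 = 535.8 t/h.
Product S8 = 0.883×535.8 = 473.11 t/h.

473.1 t/h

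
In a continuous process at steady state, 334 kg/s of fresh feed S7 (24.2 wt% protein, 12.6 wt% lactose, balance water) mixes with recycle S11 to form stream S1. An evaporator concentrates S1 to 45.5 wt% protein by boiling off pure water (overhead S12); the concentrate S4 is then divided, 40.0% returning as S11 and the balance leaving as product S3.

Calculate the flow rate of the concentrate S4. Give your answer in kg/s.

Overall protein balance (none leaves overhead): protein in fresh feed = protein in product, i.e. 334×0.242 = (1−0.400)·S4·0.455.
S4 = 80.828/(0.455×0.600) = 296.07 kg/s.

296.1 kg/s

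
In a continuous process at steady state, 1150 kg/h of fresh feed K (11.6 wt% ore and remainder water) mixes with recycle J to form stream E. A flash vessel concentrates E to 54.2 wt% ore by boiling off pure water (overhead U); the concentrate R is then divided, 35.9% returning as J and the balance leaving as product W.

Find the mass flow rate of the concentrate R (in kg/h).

Overall ore balance (none leaves overhead): ore in fresh feed = ore in product, i.e. 1150×0.116 = (1−0.359)·R·0.542.
R = 133.4/(0.542×0.641) = 383.97 kg/h.

384 kg/h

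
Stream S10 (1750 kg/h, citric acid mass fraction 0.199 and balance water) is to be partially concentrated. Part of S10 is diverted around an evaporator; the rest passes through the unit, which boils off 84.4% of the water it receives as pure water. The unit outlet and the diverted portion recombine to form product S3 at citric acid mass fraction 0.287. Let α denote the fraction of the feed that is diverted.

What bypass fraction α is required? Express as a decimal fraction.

All 1750×0.199 = 348.25 kg/h of citric acid reaches S3, so S3 = 348.25/0.287 = 1213.4 kg/h and vapour = 536.59 kg/h.
The evaporator receives (1−α)·1750 of feed at 0.801 water and removes 0.844 of that water:
0.844×0.801×(1−α)×1750 = 536.59
(1−α) = 536.59/1183.1 = 0.4536;  α = 0.5464.

0.546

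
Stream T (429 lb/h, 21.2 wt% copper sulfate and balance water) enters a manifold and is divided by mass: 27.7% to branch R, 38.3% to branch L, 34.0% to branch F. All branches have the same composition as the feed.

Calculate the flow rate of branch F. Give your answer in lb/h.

145.9 lb/h

Branch F flow = 0.340×429 = 145.86 lb/h.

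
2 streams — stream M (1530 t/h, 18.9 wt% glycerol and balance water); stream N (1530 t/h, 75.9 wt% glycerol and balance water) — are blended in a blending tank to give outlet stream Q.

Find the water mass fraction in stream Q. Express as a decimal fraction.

0.5260

Total flow out = 1530 + 1530 = 3060 t/h.
water in = 1530×0.811 + 1530×0.241 = 1609.6 t/h.
water mass fraction in Q = 1609.6/3060 = 0.5260.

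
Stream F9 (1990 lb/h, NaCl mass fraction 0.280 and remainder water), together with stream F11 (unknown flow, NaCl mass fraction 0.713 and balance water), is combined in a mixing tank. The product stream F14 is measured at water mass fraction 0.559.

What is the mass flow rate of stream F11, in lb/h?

Let F11 be the unknown flow. Total out = 1990 + F11.
water balance: 1432.8 + 0.287·F11 = 0.559·(1990 + F11)
(0.287 − 0.559)·F11 = 0.559×1990 − 1432.8 = -320.39
F11 = -320.39 / -0.272 = 1177.9 lb/h

1178 lb/h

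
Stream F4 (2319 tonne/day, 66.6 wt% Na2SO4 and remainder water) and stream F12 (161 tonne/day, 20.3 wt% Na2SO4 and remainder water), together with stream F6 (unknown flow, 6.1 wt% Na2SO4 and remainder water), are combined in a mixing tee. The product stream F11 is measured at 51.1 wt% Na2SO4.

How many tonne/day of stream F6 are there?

Let F6 be the unknown flow. Total out = 2480 + F6.
Na2SO4 balance: 1577.1 + 0.061·F6 = 0.511·(2480 + F6)
(0.061 − 0.511)·F6 = 0.511×2480 − 1577.1 = -309.86
F6 = -309.86 / -0.450 = 688.57 tonne/day

688.6 tonne/day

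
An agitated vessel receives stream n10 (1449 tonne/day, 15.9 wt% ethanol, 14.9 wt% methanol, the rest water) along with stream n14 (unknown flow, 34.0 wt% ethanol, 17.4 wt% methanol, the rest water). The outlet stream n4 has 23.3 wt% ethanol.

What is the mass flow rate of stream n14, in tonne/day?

Let n14 be the unknown flow. Total out = 1449 + n14.
ethanol balance: 230.39 + 0.340·n14 = 0.233·(1449 + n14)
(0.340 − 0.233)·n14 = 0.233×1449 − 230.39 = 107.23
n14 = 107.23 / 0.107 = 1002.1 tonne/day

1002 tonne/day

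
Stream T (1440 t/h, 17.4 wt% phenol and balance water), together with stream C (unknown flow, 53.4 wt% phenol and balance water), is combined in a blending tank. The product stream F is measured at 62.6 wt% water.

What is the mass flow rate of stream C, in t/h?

Let C be the unknown flow. Total out = 1440 + C.
water balance: 1189.4 + 0.466·C = 0.626·(1440 + C)
(0.466 − 0.626)·C = 0.626×1440 − 1189.4 = -288
C = -288 / -0.160 = 1800 t/h

1800 t/h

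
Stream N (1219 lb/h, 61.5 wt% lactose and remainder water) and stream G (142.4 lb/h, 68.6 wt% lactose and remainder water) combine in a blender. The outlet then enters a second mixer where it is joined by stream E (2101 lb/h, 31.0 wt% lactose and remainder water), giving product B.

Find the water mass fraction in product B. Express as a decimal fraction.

0.567

Overall, product flow = 3462.4 lb/h.
water in = 1219×0.385 + 142.4×0.314 + 2101×0.690 = 1963.7 lb/h.
water fraction in B = 0.567.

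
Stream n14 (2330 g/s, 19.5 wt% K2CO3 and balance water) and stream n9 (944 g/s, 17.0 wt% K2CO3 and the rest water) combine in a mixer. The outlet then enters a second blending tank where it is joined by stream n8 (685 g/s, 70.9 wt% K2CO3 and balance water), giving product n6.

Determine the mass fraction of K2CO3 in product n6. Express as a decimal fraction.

0.2780

Overall, product flow = 3959 g/s.
K2CO3 in = 2330×0.195 + 944×0.170 + 685×0.709 = 1100.5 g/s.
K2CO3 fraction in n6 = 0.2780.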